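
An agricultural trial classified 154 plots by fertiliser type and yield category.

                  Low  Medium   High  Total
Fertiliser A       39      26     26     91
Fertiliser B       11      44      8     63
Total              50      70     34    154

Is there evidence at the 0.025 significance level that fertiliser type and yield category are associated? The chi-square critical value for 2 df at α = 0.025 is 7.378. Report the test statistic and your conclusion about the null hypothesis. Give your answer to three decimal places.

25.593; reject H₀

Grand total N = 154.
Expected counts (row total × column total / N):
  Fertiliser A, Low: 91×50/154 = 29.5455
  Fertiliser A, Medium: 91×70/154 = 41.3636
  Fertiliser A, High: 91×34/154 = 20.0909
  Fertiliser B, Low: 63×50/154 = 20.4545
  Fertiliser B, Medium: 63×70/154 = 28.6364
  Fertiliser B, High: 63×34/154 = 13.9091
Contributions (O − E)²/E:
  (39 − 29.5455)²/29.5455 = 3.0254
  (26 − 41.3636)²/41.3636 = 5.7065
  (26 − 20.0909)²/20.0909 = 1.7380
  (11 − 20.4545)²/20.4545 = 4.3701
  (44 − 28.6364)²/28.6364 = 8.2427
  (8 − 13.9091)²/13.9091 = 2.5104
χ² = 3.0254 + 5.7065 + 1.7380 + 4.3701 + 8.2427 + 2.5104 = 25.593
df = (2−1)(3−1) = 2. Since 25.593 > 7.378, reject the null hypothesis of independence at α = 0.025.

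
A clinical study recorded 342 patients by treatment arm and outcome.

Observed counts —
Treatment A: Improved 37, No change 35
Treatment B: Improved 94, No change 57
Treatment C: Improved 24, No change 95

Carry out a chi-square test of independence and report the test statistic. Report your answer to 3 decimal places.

Row totals: 72, 151, 119. Column totals: 155, 187. Grand total N = 342.
Expected counts (row total × column total / N):
  Treatment A, Improved: 72×155/342 = 32.6316
  Treatment A, No change: 72×187/342 = 39.3684
  Treatment B, Improved: 151×155/342 = 68.4357
  Treatment B, No change: 151×187/342 = 82.5643
  Treatment C, Improved: 119×155/342 = 53.9327
  Treatment C, No change: 119×187/342 = 65.0673
Contributions (O − E)²/E:
  (37 − 32.6316)²/32.6316 = 0.5848
  (35 − 39.3684)²/39.3684 = 0.4847
  (94 − 68.4357)²/68.4357 = 9.5496
  (57 − 82.5643)²/82.5643 = 7.9154
  (24 − 53.9327)²/53.9327 = 16.6127
  (95 − 65.0673)²/65.0673 = 13.7698
χ² = 0.5848 + 0.4847 + 9.5496 + 7.9154 + 16.6127 + 13.7698 = 48.917

48.917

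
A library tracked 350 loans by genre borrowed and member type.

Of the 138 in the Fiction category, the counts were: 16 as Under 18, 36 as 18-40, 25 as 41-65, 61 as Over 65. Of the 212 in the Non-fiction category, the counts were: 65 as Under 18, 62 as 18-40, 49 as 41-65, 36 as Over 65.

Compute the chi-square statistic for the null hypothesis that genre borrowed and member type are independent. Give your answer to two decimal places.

Row totals: 138, 212. Column totals: 81, 98, 74, 97. Grand total N = 350.
Expected counts (row total × column total / N):
  Fiction, Under 18: 138×81/350 = 31.937
  Fiction, 18-40: 138×98/350 = 38.640
  Fiction, 41-65: 138×74/350 = 29.177
  Fiction, Over 65: 138×97/350 = 38.246
  Non-fiction, Under 18: 212×81/350 = 49.063
  Non-fiction, 18-40: 212×98/350 = 59.360
  Non-fiction, 41-65: 212×74/350 = 44.823
  Non-fiction, Over 65: 212×97/350 = 58.754
Contributions (O − E)²/E:
  (16 − 31.937)²/31.937 = 7.9528
  (36 − 38.640)²/38.640 = 0.1804
  (25 − 29.177)²/29.177 = 0.5980
  (61 − 38.246)²/38.246 = 13.5372
  (65 − 49.063)²/49.063 = 5.1768
  (62 − 59.360)²/59.360 = 0.1174
  (49 − 44.823)²/44.823 = 0.3892
  (36 − 58.754)²/58.754 = 8.8121
χ² = 7.9528 + 0.1804 + 0.5980 + 13.5372 + 5.1768 + 0.1174 + 0.3892 + 8.8121 = 36.76

36.76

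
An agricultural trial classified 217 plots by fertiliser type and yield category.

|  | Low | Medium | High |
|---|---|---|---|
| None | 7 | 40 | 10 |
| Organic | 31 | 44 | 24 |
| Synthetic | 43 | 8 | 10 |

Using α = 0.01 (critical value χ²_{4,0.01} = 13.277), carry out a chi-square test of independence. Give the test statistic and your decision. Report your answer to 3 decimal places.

Row totals: 57, 99, 61. Column totals: 81, 92, 44. Grand total N = 217.
Expected counts (row total × column total / N):
  None, Low: 57×81/217 = 21.2765
  None, Medium: 57×92/217 = 24.1659
  None, High: 57×44/217 = 11.5576
  Organic, Low: 99×81/217 = 36.9539
  Organic, Medium: 99×92/217 = 41.9724
  Organic, High: 99×44/217 = 20.0737
  Synthetic, Low: 61×81/217 = 22.7696
  Synthetic, Medium: 61×92/217 = 25.8618
  Synthetic, High: 61×44/217 = 12.3687
Contributions (O − E)²/E:
  (7 − 21.2765)²/21.2765 = 9.5795
  (40 − 24.1659)²/24.1659 = 10.3749
  (10 − 11.5576)²/11.5576 = 0.2099
  (31 − 36.9539)²/36.9539 = 0.9593
  (44 − 41.9724)²/41.9724 = 0.0979
  (24 − 20.0737)²/20.0737 = 0.7680
  (43 − 22.7696)²/22.7696 = 17.9744
  (8 − 25.8618)²/25.8618 = 12.3365
  (10 − 12.3687)²/12.3687 = 0.4536
χ² = 9.5795 + 10.3749 + 0.2099 + 0.9593 + 0.0979 + 0.7680 + 17.9744 + 12.3365 + 0.4536 = 52.754
df = (3−1)(3−1) = 4. Since 52.754 > 13.277, reject the null hypothesis of independence at α = 0.01.

52.754; reject H₀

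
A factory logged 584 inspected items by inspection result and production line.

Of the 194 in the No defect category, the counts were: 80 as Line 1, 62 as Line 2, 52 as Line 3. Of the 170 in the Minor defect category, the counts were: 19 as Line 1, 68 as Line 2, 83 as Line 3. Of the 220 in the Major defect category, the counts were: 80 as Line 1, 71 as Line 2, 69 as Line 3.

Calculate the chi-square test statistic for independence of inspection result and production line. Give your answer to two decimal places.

46.51

Row totals: 194, 170, 220. Column totals: 179, 201, 204. Grand total N = 584.
Expected counts (row total × column total / N):
  No defect, Line 1: 194×179/584 = 59.462
  No defect, Line 2: 194×201/584 = 66.771
  No defect, Line 3: 194×204/584 = 67.767
  Minor defect, Line 1: 170×179/584 = 52.106
  Minor defect, Line 2: 170×201/584 = 58.510
  Minor defect, Line 3: 170×204/584 = 59.384
  Major defect, Line 1: 220×179/584 = 67.432
  Major defect, Line 2: 220×201/584 = 75.719
  Major defect, Line 3: 220×204/584 = 76.849
Contributions (O − E)²/E:
  (80 − 59.462)²/59.462 = 7.0938
  (62 − 66.771)²/66.771 = 0.3409
  (52 − 67.767)²/67.767 = 3.6684
  (19 − 52.106)²/52.106 = 21.0342
  (68 − 58.510)²/58.510 = 1.5392
  (83 − 59.384)²/59.384 = 9.3917
  (80 − 67.432)²/67.432 = 2.3424
  (71 − 75.719)²/75.719 = 0.2941
  (69 − 76.849)²/76.849 = 0.8017
χ² = 7.0938 + 0.3409 + 3.6684 + 21.0342 + 1.5392 + 9.3917 + 2.3424 + 0.2941 + 0.8017 = 46.51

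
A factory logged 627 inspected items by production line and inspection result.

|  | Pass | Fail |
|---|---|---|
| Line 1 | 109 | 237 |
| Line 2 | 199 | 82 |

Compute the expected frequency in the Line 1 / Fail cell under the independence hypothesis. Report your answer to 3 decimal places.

Row total (Line 1) = 346; column total (Fail) = 319; grand total N = 627.
Expected count = (row total × column total) / N = 346 × 319 / 627 = 176.035.

176.035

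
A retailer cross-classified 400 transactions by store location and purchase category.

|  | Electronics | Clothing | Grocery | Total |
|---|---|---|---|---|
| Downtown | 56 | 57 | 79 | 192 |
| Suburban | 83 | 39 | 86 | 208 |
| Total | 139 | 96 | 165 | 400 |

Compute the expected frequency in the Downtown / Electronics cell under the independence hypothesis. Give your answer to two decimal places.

66.72

Row total (Downtown) = 192; column total (Electronics) = 139; grand total N = 400.
Expected count = (row total × column total) / N = 192 × 139 / 400 = 66.72.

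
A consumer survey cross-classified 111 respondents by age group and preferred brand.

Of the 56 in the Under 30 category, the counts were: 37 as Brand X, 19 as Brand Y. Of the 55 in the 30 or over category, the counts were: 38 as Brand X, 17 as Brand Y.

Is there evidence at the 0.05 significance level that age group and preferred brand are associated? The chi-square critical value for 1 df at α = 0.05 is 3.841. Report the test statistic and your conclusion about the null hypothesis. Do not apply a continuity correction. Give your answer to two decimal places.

0.12; fail to reject H₀

Row totals: 56, 55. Column totals: 75, 36. Grand total N = 111.
Expected counts (row total × column total / N):
  Under 30, Brand X: 56×75/111 = 37.838
  Under 30, Brand Y: 56×36/111 = 18.162
  30 or over, Brand X: 55×75/111 = 37.162
  30 or over, Brand Y: 55×36/111 = 17.838
Contributions (O − E)²/E:
  (37 − 37.838)²/37.838 = 0.0186
  (19 − 18.162)²/18.162 = 0.0387
  (38 − 37.162)²/37.162 = 0.0189
  (17 − 17.838)²/17.838 = 0.0394
χ² = 0.0186 + 0.0387 + 0.0189 + 0.0394 = 0.12
df = (2−1)(2−1) = 1. Since 0.12 < 3.841, fail to reject the null hypothesis of independence at α = 0.05.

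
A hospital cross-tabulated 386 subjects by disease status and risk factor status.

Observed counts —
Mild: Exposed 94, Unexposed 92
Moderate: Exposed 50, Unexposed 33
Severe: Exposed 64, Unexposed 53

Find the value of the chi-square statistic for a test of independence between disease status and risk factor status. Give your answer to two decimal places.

Row totals: 186, 83, 117. Column totals: 208, 178. Grand total N = 386.
Expected counts (row total × column total / N):
  Mild, Exposed: 186×208/386 = 100.228
  Mild, Unexposed: 186×178/386 = 85.772
  Moderate, Exposed: 83×208/386 = 44.725
  Moderate, Unexposed: 83×178/386 = 38.275
  Severe, Exposed: 117×208/386 = 63.047
  Severe, Unexposed: 117×178/386 = 53.953
Contributions (O − E)²/E:
  (94 − 100.228)²/100.228 = 0.3870
  (92 − 85.772)²/85.772 = 0.4522
  (50 − 44.725)²/44.725 = 0.6221
  (33 − 38.275)²/38.275 = 0.7270
  (64 − 63.047)²/63.047 = 0.0144
  (53 − 53.953)²/53.953 = 0.0168
χ² = 0.3870 + 0.4522 + 0.6221 + 0.7270 + 0.0144 + 0.0168 = 2.22

2.22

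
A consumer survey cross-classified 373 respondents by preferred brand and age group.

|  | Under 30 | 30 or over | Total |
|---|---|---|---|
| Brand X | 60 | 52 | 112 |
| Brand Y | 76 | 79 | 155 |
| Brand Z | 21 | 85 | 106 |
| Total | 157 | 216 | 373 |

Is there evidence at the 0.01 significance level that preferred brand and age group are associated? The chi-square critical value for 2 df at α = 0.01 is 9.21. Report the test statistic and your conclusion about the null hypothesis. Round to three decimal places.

30.707; reject H₀

Grand total N = 373.
Expected counts (row total × column total / N):
  Brand X, Under 30: 112×157/373 = 47.1421
  Brand X, 30 or over: 112×216/373 = 64.8579
  Brand Y, Under 30: 155×157/373 = 65.2413
  Brand Y, 30 or over: 155×216/373 = 89.7587
  Brand Z, Under 30: 106×157/373 = 44.6166
  Brand Z, 30 or over: 106×216/373 = 61.3834
Contributions (O − E)²/E:
  (60 − 47.1421)²/47.1421 = 3.5070
  (52 − 64.8579)²/64.8579 = 2.5490
  (76 − 65.2413)²/65.2413 = 1.7742
  (79 − 89.7587)²/89.7587 = 1.2896
  (21 − 44.6166)²/44.6166 = 12.5008
  (85 − 61.3834)²/61.3834 = 9.0862
χ² = 3.5070 + 2.5490 + 1.7742 + 1.2896 + 12.5008 + 9.0862 = 30.707
df = (3−1)(2−1) = 2. Since 30.707 > 9.21, reject the null hypothesis of independence at α = 0.01.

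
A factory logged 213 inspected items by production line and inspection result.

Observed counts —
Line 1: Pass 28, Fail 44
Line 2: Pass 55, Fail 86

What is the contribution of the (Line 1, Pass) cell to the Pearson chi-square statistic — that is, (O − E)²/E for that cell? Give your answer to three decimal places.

Row total (Line 1) = 72; column total (Pass) = 83; N = 213.
Expected count E = 72 × 83 / 213 = 28.0563.
Contribution = (O − E)²/E = (28 − 28.0563)² / 28.0563 = 0.000.

0.000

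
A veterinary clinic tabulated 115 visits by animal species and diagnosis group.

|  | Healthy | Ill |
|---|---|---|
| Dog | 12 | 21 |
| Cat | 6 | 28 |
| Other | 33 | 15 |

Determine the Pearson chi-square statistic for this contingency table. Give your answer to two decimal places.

22.25

Row totals: 33, 34, 48. Column totals: 51, 64. Grand total N = 115.
Expected counts (row total × column total / N):
  Dog, Healthy: 33×51/115 = 14.63478
  Dog, Ill: 33×64/115 = 18.36522
  Cat, Healthy: 34×51/115 = 15.07826
  Cat, Ill: 34×64/115 = 18.92174
  Other, Healthy: 48×51/115 = 21.28696
  Other, Ill: 48×64/115 = 26.71304
Contributions (O − E)²/E:
  (12 − 14.63478)²/14.63478 = 0.4744
  (21 − 18.36522)²/18.36522 = 0.3780
  (6 − 15.07826)²/15.07826 = 5.4658
  (28 − 18.92174)²/18.92174 = 4.3556
  (33 − 21.28696)²/21.28696 = 6.4450
  (15 − 26.71304)²/26.71304 = 5.1359
χ² = 0.4744 + 0.3780 + 5.4658 + 4.3556 + 6.4450 + 5.1359 = 22.25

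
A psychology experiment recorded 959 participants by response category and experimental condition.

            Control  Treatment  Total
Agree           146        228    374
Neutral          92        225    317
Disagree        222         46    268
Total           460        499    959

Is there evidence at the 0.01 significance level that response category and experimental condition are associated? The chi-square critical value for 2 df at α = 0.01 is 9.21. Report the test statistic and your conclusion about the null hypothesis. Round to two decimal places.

188.09; reject H₀

Grand total N = 959.
Expected counts (row total × column total / N):
  Agree, Control: 374×460/959 = 179.395
  Agree, Treatment: 374×499/959 = 194.605
  Neutral, Control: 317×460/959 = 152.054
  Neutral, Treatment: 317×499/959 = 164.946
  Disagree, Control: 268×460/959 = 128.551
  Disagree, Treatment: 268×499/959 = 139.449
Contributions (O − E)²/E:
  (146 − 179.395)²/179.395 = 6.2166
  (228 − 194.605)²/194.605 = 5.7307
  (92 − 152.054)²/152.054 = 23.7184
  (225 − 164.946)²/164.946 = 21.8646
  (222 − 128.551)²/128.551 = 67.9319
  (46 − 139.449)²/139.449 = 62.6230
χ² = 6.2166 + 5.7307 + 23.7184 + 21.8646 + 67.9319 + 62.6230 = 188.09
df = (3−1)(2−1) = 2. Since 188.09 > 9.21, reject the null hypothesis of independence at α = 0.01.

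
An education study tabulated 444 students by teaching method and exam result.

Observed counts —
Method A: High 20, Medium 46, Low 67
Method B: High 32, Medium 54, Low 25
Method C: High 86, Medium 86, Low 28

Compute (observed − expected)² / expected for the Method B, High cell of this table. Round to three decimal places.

Row total (Method B) = 111; column total (High) = 138; N = 444.
Expected count E = 111 × 138 / 444 = 34.5000.
Contribution = (O − E)²/E = (32 − 34.5000)² / 34.5000 = 0.181.

0.181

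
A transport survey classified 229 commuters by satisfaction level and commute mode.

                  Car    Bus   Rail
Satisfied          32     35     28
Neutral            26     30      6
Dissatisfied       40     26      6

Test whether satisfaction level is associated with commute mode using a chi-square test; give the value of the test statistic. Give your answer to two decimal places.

Row totals: 95, 62, 72. Column totals: 98, 91, 40. Grand total N = 229.
Expected counts (row total × column total / N):
  Satisfied, Car: 95×98/229 = 40.655
  Satisfied, Bus: 95×91/229 = 37.751
  Satisfied, Rail: 95×40/229 = 16.594
  Neutral, Car: 62×98/229 = 26.533
  Neutral, Bus: 62×91/229 = 24.638
  Neutral, Rail: 62×40/229 = 10.830
  Dissatisfied, Car: 72×98/229 = 30.812
  Dissatisfied, Bus: 72×91/229 = 28.611
  Dissatisfied, Rail: 72×40/229 = 12.576
Contributions (O − E)²/E:
  (32 − 40.655)²/40.655 = 1.8426
  (35 − 37.751)²/37.751 = 0.2005
  (28 − 16.594)²/16.594 = 7.8400
  (26 − 26.533)²/26.533 = 0.0107
  (30 − 24.638)²/24.638 = 1.1669
  (6 − 10.830)²/10.830 = 2.1541
  (40 − 30.812)²/30.812 = 2.7398
  (26 − 28.611)²/28.611 = 0.2383
  (6 − 12.576)²/12.576 = 3.4386
χ² = 1.8426 + 0.2005 + 7.8400 + 0.0107 + 1.1669 + 2.1541 + 2.7398 + 0.2383 + 3.4386 = 19.63

19.63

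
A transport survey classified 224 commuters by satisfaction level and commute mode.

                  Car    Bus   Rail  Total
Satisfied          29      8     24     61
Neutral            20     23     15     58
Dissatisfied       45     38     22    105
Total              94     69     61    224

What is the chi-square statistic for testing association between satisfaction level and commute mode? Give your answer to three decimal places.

Grand total N = 224.
Expected counts (row total × column total / N):
  Satisfied, Car: 61×94/224 = 25.5982
  Satisfied, Bus: 61×69/224 = 18.7902
  Satisfied, Rail: 61×61/224 = 16.6116
  Neutral, Car: 58×94/224 = 24.3393
  Neutral, Bus: 58×69/224 = 17.8661
  Neutral, Rail: 58×61/224 = 15.7946
  Dissatisfied, Car: 105×94/224 = 44.0625
  Dissatisfied, Bus: 105×69/224 = 32.3438
  Dissatisfied, Rail: 105×61/224 = 28.5938
Contributions (O − E)²/E:
  (29 − 25.5982)²/25.5982 = 0.4521
  (8 − 18.7902)²/18.7902 = 6.1962
  (24 − 16.6116)²/16.6116 = 3.2862
  (20 − 24.3393)²/24.3393 = 0.7736
  (23 − 17.8661)²/17.8661 = 1.4752
  (15 − 15.7946)²/15.7946 = 0.0400
  (45 − 44.0625)²/44.0625 = 0.0199
  (38 − 32.3438)²/32.3438 = 0.9891
  (22 − 28.5938)²/28.5938 = 1.5205
χ² = 0.4521 + 6.1962 + 3.2862 + 0.7736 + 1.4752 + 0.0400 + 0.0199 + 0.9891 + 1.5205 = 14.753

14.753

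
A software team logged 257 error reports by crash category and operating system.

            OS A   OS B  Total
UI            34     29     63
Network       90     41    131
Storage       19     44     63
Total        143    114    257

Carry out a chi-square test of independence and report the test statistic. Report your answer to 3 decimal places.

25.701

Grand total N = 257.
Expected counts (row total × column total / N):
  UI, OS A: 63×143/257 = 35.05447
  UI, OS B: 63×114/257 = 27.94553
  Network, OS A: 131×143/257 = 72.89105
  Network, OS B: 131×114/257 = 58.10895
  Storage, OS A: 63×143/257 = 35.05447
  Storage, OS B: 63×114/257 = 27.94553
Contributions (O − E)²/E:
  (34 − 35.05447)²/35.05447 = 0.0317
  (29 − 27.94553)²/27.94553 = 0.0398
  (90 − 72.89105)²/72.89105 = 4.0158
  (41 − 58.10895)²/58.10895 = 5.0374
  (19 − 35.05447)²/35.05447 = 7.3527
  (44 − 27.94553)²/27.94553 = 9.2232
χ² = 0.0317 + 0.0398 + 4.0158 + 5.0374 + 7.3527 + 9.2232 = 25.701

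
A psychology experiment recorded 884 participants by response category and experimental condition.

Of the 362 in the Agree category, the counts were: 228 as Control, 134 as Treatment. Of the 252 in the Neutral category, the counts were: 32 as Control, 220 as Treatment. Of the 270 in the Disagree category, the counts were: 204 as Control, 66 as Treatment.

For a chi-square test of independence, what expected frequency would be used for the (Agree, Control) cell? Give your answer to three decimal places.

190.009

Row total (Agree) = 362; column total (Control) = 464; grand total N = 884.
Expected count = (row total × column total) / N = 362 × 464 / 884 = 190.009.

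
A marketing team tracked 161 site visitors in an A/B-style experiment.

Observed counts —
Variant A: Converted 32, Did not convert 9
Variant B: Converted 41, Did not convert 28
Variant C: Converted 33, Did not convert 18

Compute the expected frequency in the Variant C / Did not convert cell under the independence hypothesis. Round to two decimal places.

Row total (Variant C) = 51; column total (Did not convert) = 55; grand total N = 161.
Expected count = (row total × column total) / N = 51 × 55 / 161 = 17.42.

17.42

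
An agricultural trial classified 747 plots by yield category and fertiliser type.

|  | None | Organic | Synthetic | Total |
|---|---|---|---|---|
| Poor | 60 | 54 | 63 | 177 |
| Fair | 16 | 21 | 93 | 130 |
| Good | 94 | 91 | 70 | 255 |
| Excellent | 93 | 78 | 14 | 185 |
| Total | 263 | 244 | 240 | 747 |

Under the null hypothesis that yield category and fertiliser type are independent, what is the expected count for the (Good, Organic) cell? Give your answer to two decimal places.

Row total (Good) = 255; column total (Organic) = 244; grand total N = 747.
Expected count = (row total × column total) / N = 255 × 244 / 747 = 83.29.

83.29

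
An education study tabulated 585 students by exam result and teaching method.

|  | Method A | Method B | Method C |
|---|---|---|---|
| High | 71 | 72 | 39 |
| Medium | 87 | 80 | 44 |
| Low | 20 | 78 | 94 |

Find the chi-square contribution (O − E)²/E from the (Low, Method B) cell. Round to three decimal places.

Row total (Low) = 192; column total (Method B) = 230; N = 585.
Expected count E = 192 × 230 / 585 = 75.4872.
Contribution = (O − E)²/E = (78 − 75.4872)² / 75.4872 = 0.084.

0.084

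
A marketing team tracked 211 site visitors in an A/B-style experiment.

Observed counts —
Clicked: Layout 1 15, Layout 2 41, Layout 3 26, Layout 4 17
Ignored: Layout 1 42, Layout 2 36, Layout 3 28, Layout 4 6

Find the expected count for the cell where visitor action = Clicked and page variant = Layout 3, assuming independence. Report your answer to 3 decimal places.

25.336

Row total (Clicked) = 99; column total (Layout 3) = 54; grand total N = 211.
Expected count = (row total × column total) / N = 99 × 54 / 211 = 25.336.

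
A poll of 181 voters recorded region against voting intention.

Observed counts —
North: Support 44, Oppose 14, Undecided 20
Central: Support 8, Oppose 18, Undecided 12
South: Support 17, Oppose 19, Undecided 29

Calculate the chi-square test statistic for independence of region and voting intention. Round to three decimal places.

23.931

Row totals: 78, 38, 65. Column totals: 69, 51, 61. Grand total N = 181.
Expected counts (row total × column total / N):
  North, Support: 78×69/181 = 29.7348
  North, Oppose: 78×51/181 = 21.9779
  North, Undecided: 78×61/181 = 26.2873
  Central, Support: 38×69/181 = 14.4862
  Central, Oppose: 38×51/181 = 10.7072
  Central, Undecided: 38×61/181 = 12.8066
  South, Support: 65×69/181 = 24.7790
  South, Oppose: 65×51/181 = 18.3149
  South, Undecided: 65×61/181 = 21.9061
Contributions (O − E)²/E:
  (44 − 29.7348)²/29.7348 = 6.8437
  (14 − 21.9779)²/21.9779 = 2.8959
  (20 − 26.2873)²/26.2873 = 1.5038
  (8 − 14.4862)²/14.4862 = 2.9042
  (18 − 10.7072)²/10.7072 = 4.9672
  (12 − 12.8066)²/12.8066 = 0.0508
  (17 − 24.7790)²/24.7790 = 2.4421
  (19 − 18.3149)²/18.3149 = 0.0256
  (29 − 21.9061)²/21.9061 = 2.2972
χ² = 6.8437 + 2.8959 + 1.5038 + 2.9042 + 4.9672 + 0.0508 + 2.4421 + 0.0256 + 2.2972 = 23.931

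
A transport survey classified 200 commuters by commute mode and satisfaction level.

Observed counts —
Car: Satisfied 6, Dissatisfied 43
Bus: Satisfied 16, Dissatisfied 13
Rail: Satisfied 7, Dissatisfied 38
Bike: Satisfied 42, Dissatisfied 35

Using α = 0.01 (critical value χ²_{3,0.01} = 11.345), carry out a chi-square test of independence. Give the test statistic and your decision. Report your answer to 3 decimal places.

Row totals: 49, 29, 45, 77. Column totals: 71, 129. Grand total N = 200.
Expected counts (row total × column total / N):
  Car, Satisfied: 49×71/200 = 17.3950
  Car, Dissatisfied: 49×129/200 = 31.6050
  Bus, Satisfied: 29×71/200 = 10.2950
  Bus, Dissatisfied: 29×129/200 = 18.7050
  Rail, Satisfied: 45×71/200 = 15.9750
  Rail, Dissatisfied: 45×129/200 = 29.0250
  Bike, Satisfied: 77×71/200 = 27.3350
  Bike, Dissatisfied: 77×129/200 = 49.6650
Contributions (O − E)²/E:
  (6 − 17.3950)²/17.3950 = 7.4646
  (43 − 31.6050)²/31.6050 = 4.1084
  (16 − 10.2950)²/10.2950 = 3.1614
  (13 − 18.7050)²/18.7050 = 1.7400
  (7 − 15.9750)²/15.9750 = 5.0423
  (38 − 29.0250)²/29.0250 = 2.7752
  (42 − 27.3350)²/27.3350 = 7.8677
  (35 − 49.6650)²/49.6650 = 4.3303
χ² = 7.4646 + 4.1084 + 3.1614 + 1.7400 + 5.0423 + 2.7752 + 7.8677 + 4.3303 = 36.490
df = (4−1)(2−1) = 3. Since 36.490 > 11.345, reject the null hypothesis of independence at α = 0.01.

36.490; reject H₀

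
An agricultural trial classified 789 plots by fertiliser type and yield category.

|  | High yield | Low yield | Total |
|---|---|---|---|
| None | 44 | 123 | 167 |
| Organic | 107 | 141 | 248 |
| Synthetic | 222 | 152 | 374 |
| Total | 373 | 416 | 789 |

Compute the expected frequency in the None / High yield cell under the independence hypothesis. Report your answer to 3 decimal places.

Row total (None) = 167; column total (High yield) = 373; grand total N = 789.
Expected count = (row total × column total) / N = 167 × 373 / 789 = 78.949.

78.949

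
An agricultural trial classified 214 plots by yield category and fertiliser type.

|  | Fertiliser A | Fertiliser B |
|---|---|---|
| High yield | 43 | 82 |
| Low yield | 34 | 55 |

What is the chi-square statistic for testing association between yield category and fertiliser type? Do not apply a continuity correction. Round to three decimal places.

Row totals: 125, 89. Column totals: 77, 137. Grand total N = 214.
Expected counts (row total × column total / N):
  High yield, Fertiliser A: 125×77/214 = 44.9766
  High yield, Fertiliser B: 125×137/214 = 80.0234
  Low yield, Fertiliser A: 89×77/214 = 32.0234
  Low yield, Fertiliser B: 89×137/214 = 56.9766
Contributions (O − E)²/E:
  (43 − 44.9766)²/44.9766 = 0.0869
  (82 − 80.0234)²/80.0234 = 0.0488
  (34 − 32.0234)²/32.0234 = 0.1220
  (55 − 56.9766)²/56.9766 = 0.0686
χ² = 0.0869 + 0.0488 + 0.1220 + 0.0686 = 0.326

0.326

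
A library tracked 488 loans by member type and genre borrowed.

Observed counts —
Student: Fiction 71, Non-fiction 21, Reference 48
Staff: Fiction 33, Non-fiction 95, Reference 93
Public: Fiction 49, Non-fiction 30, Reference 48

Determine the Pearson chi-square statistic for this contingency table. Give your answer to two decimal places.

Row totals: 140, 221, 127. Column totals: 153, 146, 189. Grand total N = 488.
Expected counts (row total × column total / N):
  Student, Fiction: 140×153/488 = 43.893
  Student, Non-fiction: 140×146/488 = 41.885
  Student, Reference: 140×189/488 = 54.221
  Staff, Fiction: 221×153/488 = 69.289
  Staff, Non-fiction: 221×146/488 = 66.119
  Staff, Reference: 221×189/488 = 85.592
  Public, Fiction: 127×153/488 = 39.818
  Public, Non-fiction: 127×146/488 = 37.996
  Public, Reference: 127×189/488 = 49.186
Contributions (O − E)²/E:
  (71 − 43.893)²/43.893 = 16.7405
  (21 − 41.885)²/41.885 = 10.4138
  (48 − 54.221)²/54.221 = 0.7138
  (33 − 69.289)²/69.289 = 19.0058
  (95 − 66.119)²/66.119 = 12.6153
  (93 − 85.592)²/85.592 = 0.6412
  (49 − 39.818)²/39.818 = 2.1174
  (30 − 37.996)²/37.996 = 1.6827
  (48 − 49.186)²/49.186 = 0.0286
χ² = 16.7405 + 10.4138 + 0.7138 + 19.0058 + 12.6153 + 0.6412 + 2.1174 + 1.6827 + 0.0286 = 63.96

63.96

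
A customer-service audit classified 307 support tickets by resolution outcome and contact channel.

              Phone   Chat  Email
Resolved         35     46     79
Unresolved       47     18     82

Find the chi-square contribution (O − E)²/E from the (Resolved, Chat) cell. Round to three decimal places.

Row total (Resolved) = 160; column total (Chat) = 64; N = 307.
Expected count E = 160 × 64 / 307 = 33.3550.
Contribution = (O − E)²/E = (46 − 33.3550)² / 33.3550 = 4.794.

4.794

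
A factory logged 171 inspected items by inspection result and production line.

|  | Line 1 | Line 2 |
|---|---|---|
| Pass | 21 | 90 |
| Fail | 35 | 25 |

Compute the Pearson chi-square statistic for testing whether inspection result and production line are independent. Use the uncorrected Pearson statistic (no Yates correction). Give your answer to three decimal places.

Row totals: 111, 60. Column totals: 56, 115. Grand total N = 171.
Expected counts (row total × column total / N):
  Pass, Line 1: 111×56/171 = 36.3509
  Pass, Line 2: 111×115/171 = 74.6491
  Fail, Line 1: 60×56/171 = 19.6491
  Fail, Line 2: 60×115/171 = 40.3509
Contributions (O − E)²/E:
  (21 − 36.3509)²/36.3509 = 6.4826
  (90 − 74.6491)²/74.6491 = 3.1568
  (35 − 19.6491)²/19.6491 = 11.9929
  (25 − 40.3509)²/40.3509 = 5.8400
χ² = 6.4826 + 3.1568 + 11.9929 + 5.8400 = 27.472

27.472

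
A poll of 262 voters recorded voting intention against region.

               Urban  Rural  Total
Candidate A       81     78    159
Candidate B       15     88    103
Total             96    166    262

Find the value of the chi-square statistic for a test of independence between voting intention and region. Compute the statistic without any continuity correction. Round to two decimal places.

Grand total N = 262.
Expected counts (row total × column total / N):
  Candidate A, Urban: 159×96/262 = 58.2595
  Candidate A, Rural: 159×166/262 = 100.7405
  Candidate B, Urban: 103×96/262 = 37.7405
  Candidate B, Rural: 103×166/262 = 65.2595
Contributions (O − E)²/E:
  (81 − 58.2595)²/58.2595 = 8.8763
  (78 − 100.7405)²/100.7405 = 5.1333
  (15 − 37.7405)²/37.7405 = 13.7023
  (88 − 65.2595)²/65.2595 = 7.9242
χ² = 8.8763 + 5.1333 + 13.7023 + 7.9242 = 35.64

35.64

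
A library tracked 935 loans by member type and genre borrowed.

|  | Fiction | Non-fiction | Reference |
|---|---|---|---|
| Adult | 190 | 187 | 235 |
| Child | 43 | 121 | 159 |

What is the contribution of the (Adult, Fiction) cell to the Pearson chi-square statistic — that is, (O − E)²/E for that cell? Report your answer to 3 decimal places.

Row total (Adult) = 612; column total (Fiction) = 233; N = 935.
Expected count E = 612 × 233 / 935 = 152.5091.
Contribution = (O − E)²/E = (190 − 152.5091)² / 152.5091 = 9.216.

9.216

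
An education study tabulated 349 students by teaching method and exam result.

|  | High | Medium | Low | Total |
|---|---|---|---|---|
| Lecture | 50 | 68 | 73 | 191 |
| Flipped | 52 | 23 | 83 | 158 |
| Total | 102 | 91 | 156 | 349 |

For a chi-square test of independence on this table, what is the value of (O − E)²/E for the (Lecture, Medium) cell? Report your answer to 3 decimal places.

6.649

Row total (Lecture) = 191; column total (Medium) = 91; N = 349.
Expected count E = 191 × 91 / 349 = 49.802292.
Contribution = (O − E)²/E = (68 − 49.802292)² / 49.802292 = 6.649.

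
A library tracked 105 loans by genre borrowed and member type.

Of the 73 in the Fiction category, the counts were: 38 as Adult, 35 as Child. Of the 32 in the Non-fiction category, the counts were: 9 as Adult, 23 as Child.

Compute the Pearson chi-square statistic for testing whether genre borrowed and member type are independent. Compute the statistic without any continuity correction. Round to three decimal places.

Row totals: 73, 32. Column totals: 47, 58. Grand total N = 105.
Expected counts (row total × column total / N):
  Fiction, Adult: 73×47/105 = 32.6762
  Fiction, Child: 73×58/105 = 40.3238
  Non-fiction, Adult: 32×47/105 = 14.3238
  Non-fiction, Child: 32×58/105 = 17.6762
Contributions (O − E)²/E:
  (38 − 32.6762)²/32.6762 = 0.8674
  (35 − 40.3238)²/40.3238 = 0.7029
  (9 − 14.3238)²/14.3238 = 1.9787
  (23 − 17.6762)²/17.6762 = 1.6034
χ² = 0.8674 + 0.7029 + 1.9787 + 1.6034 = 5.152

5.152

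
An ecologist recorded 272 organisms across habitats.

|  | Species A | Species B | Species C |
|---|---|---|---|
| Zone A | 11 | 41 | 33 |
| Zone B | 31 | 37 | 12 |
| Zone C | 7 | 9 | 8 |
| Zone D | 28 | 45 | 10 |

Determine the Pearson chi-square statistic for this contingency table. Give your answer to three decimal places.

Row totals: 85, 80, 24, 83. Column totals: 77, 132, 63. Grand total N = 272.
Expected counts (row total × column total / N):
  Zone A, Species A: 85×77/272 = 24.0625
  Zone A, Species B: 85×132/272 = 41.2500
  Zone A, Species C: 85×63/272 = 19.6875
  Zone B, Species A: 80×77/272 = 22.6471
  Zone B, Species B: 80×132/272 = 38.8235
  Zone B, Species C: 80×63/272 = 18.5294
  Zone C, Species A: 24×77/272 = 6.7941
  Zone C, Species B: 24×132/272 = 11.6471
  Zone C, Species C: 24×63/272 = 5.5588
  Zone D, Species A: 83×77/272 = 23.4963
  Zone D, Species B: 83×132/272 = 40.2794
  Zone D, Species C: 83×63/272 = 19.2243
Contributions (O − E)²/E:
  (11 − 24.0625)²/24.0625 = 7.0911
  (41 − 41.2500)²/41.2500 = 0.0015
  (33 − 19.6875)²/19.6875 = 9.0018
  (31 − 22.6471)²/22.6471 = 3.0808
  (37 − 38.8235)²/38.8235 = 0.0856
  (12 − 18.5294)²/18.5294 = 2.3008
  (7 − 6.7941)²/6.7941 = 0.0062
  (9 − 11.6471)²/11.6471 = 0.6016
  (8 − 5.5588)²/5.5588 = 1.0721
  (28 − 23.4963)²/23.4963 = 0.8633
  (45 − 40.2794)²/40.2794 = 0.5532
  (10 − 19.2243)²/19.2243 = 4.4260
χ² = 7.0911 + 0.0015 + 9.0018 + 3.0808 + 0.0856 + 2.3008 + 0.0062 + 0.6016 + 1.0721 + 0.8633 + 0.5532 + 4.4260 = 29.084

29.084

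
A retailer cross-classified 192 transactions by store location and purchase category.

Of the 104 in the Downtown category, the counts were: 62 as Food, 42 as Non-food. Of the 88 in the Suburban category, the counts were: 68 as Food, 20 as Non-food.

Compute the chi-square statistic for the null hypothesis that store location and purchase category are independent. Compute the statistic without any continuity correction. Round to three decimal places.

6.797

Row totals: 104, 88. Column totals: 130, 62. Grand total N = 192.
Expected counts (row total × column total / N):
  Downtown, Food: 104×130/192 = 70.4167
  Downtown, Non-food: 104×62/192 = 33.5833
  Suburban, Food: 88×130/192 = 59.5833
  Suburban, Non-food: 88×62/192 = 28.4167
Contributions (O − E)²/E:
  (62 − 70.4167)²/70.4167 = 1.0060
  (42 − 33.5833)²/33.5833 = 2.1094
  (68 − 59.5833)²/59.5833 = 1.1889
  (20 − 28.4167)²/28.4167 = 2.4929
χ² = 1.0060 + 2.1094 + 1.1889 + 2.4929 = 6.797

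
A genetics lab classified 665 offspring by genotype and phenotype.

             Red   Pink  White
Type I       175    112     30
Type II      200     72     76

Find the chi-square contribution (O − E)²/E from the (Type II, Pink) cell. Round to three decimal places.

6.127

Row total (Type II) = 348; column total (Pink) = 184; N = 665.
Expected count E = 348 × 184 / 665 = 96.2887.
Contribution = (O − E)²/E = (72 − 96.2887)² / 96.2887 = 6.127.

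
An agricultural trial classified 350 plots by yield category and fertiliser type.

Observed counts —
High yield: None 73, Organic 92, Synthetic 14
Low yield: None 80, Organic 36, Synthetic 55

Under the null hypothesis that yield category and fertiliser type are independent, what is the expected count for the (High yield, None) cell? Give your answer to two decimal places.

78.25

Row total (High yield) = 179; column total (None) = 153; grand total N = 350.
Expected count = (row total × column total) / N = 179 × 153 / 350 = 78.25.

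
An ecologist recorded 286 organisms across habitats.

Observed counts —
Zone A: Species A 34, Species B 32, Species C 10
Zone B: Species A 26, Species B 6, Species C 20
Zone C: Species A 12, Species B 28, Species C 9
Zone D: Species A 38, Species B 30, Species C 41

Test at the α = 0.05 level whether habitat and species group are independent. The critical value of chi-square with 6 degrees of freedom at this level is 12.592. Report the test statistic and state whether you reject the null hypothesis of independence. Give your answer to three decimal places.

Row totals: 76, 52, 49, 109. Column totals: 110, 96, 80. Grand total N = 286.
Expected counts (row total × column total / N):
  Zone A, Species A: 76×110/286 = 29.23077
  Zone A, Species B: 76×96/286 = 25.51049
  Zone A, Species C: 76×80/286 = 21.25874
  Zone B, Species A: 52×110/286 = 20.00000
  Zone B, Species B: 52×96/286 = 17.45455
  Zone B, Species C: 52×80/286 = 14.54545
  Zone C, Species A: 49×110/286 = 18.84615
  Zone C, Species B: 49×96/286 = 16.44755
  Zone C, Species C: 49×80/286 = 13.70629
  Zone D, Species A: 109×110/286 = 41.92308
  Zone D, Species B: 109×96/286 = 36.58741
  Zone D, Species C: 109×80/286 = 30.48951
Contributions (O − E)²/E:
  (34 − 29.23077)²/29.23077 = 0.7781
  (32 − 25.51049)²/25.51049 = 1.6508
  (10 − 21.25874)²/21.25874 = 5.9627
  (26 − 20.00000)²/20.00000 = 1.8000
  (6 − 17.45455)²/17.45455 = 7.5170
  (20 − 14.54545)²/14.54545 = 2.0455
  (12 − 18.84615)²/18.84615 = 2.4870
  (28 − 16.44755)²/16.44755 = 8.1142
  (9 − 13.70629)²/13.70629 = 1.6160
  (38 − 41.92308)²/41.92308 = 0.3671
  (30 − 36.58741)²/36.58741 = 1.1860
  (41 − 30.48951)²/30.48951 = 3.6232
χ² = 0.7781 + 1.6508 + 5.9627 + 1.8000 + 7.5170 + 2.0455 + 2.4870 + 8.1142 + 1.6160 + 0.3671 + 1.1860 + 3.6232 = 37.148
df = (4−1)(3−1) = 6. Since 37.148 > 12.592, reject the null hypothesis of independence at α = 0.05.

37.148; reject H₀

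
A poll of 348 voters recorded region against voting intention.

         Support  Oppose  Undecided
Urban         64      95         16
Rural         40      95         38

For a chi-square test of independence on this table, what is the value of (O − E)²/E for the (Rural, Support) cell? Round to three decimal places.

Row total (Rural) = 173; column total (Support) = 104; N = 348.
Expected count E = 173 × 104 / 348 = 51.7011.
Contribution = (O − E)²/E = (40 − 51.7011)² / 51.7011 = 2.648.

2.648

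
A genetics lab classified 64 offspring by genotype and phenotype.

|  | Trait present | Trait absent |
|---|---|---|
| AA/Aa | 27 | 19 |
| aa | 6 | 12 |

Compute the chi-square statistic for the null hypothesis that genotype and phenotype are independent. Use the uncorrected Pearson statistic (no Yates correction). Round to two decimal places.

3.33

Row totals: 46, 18. Column totals: 33, 31. Grand total N = 64.
Expected counts (row total × column total / N):
  AA/Aa, Trait present: 46×33/64 = 23.719
  AA/Aa, Trait absent: 46×31/64 = 22.281
  aa, Trait present: 18×33/64 = 9.281
  aa, Trait absent: 18×31/64 = 8.719
Contributions (O − E)²/E:
  (27 − 23.719)²/23.719 = 0.4539
  (19 − 22.281)²/22.281 = 0.4831
  (6 − 9.281)²/9.281 = 1.1599
  (12 − 8.719)²/8.719 = 1.2347
χ² = 0.4539 + 0.4831 + 1.1599 + 1.2347 = 3.33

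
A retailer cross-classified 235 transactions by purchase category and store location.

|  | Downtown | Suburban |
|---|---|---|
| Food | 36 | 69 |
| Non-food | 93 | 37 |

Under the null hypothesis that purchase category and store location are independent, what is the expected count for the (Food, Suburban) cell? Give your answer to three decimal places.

47.362

Row total (Food) = 105; column total (Suburban) = 106; grand total N = 235.
Expected count = (row total × column total) / N = 105 × 106 / 235 = 47.362.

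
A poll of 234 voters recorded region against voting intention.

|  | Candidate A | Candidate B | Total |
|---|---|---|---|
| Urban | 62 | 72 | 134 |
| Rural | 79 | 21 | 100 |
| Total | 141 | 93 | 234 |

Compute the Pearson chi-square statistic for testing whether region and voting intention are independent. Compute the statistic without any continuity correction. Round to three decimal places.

25.618

Grand total N = 234.
Expected counts (row total × column total / N):
  Urban, Candidate A: 134×141/234 = 80.7436
  Urban, Candidate B: 134×93/234 = 53.2564
  Rural, Candidate A: 100×141/234 = 60.2564
  Rural, Candidate B: 100×93/234 = 39.7436
Contributions (O − E)²/E:
  (62 − 80.7436)²/80.7436 = 4.3511
  (72 − 53.2564)²/53.2564 = 6.5968
  (79 − 60.2564)²/60.2564 = 5.8305
  (21 − 39.7436)²/39.7436 = 8.8397
χ² = 4.3511 + 6.5968 + 5.8305 + 8.8397 = 25.618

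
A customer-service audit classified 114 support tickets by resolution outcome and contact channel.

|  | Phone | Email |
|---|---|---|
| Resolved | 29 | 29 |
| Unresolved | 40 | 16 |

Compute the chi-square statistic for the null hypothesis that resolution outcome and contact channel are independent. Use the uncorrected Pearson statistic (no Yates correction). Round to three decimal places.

Row totals: 58, 56. Column totals: 69, 45. Grand total N = 114.
Expected counts (row total × column total / N):
  Resolved, Phone: 58×69/114 = 35.1053
  Resolved, Email: 58×45/114 = 22.8947
  Unresolved, Phone: 56×69/114 = 33.8947
  Unresolved, Email: 56×45/114 = 22.1053
Contributions (O − E)²/E:
  (29 − 35.1053)²/35.1053 = 1.0618
  (29 − 22.8947)²/22.8947 = 1.6281
  (40 − 33.8947)²/33.8947 = 1.0997
  (16 − 22.1053)²/22.1053 = 1.6862
χ² = 1.0618 + 1.6281 + 1.0997 + 1.6862 = 5.476

5.476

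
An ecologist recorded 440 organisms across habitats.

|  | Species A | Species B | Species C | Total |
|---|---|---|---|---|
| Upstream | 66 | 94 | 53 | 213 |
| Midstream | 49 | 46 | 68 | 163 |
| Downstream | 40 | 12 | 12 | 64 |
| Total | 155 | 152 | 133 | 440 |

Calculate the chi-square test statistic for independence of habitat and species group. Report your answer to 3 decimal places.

Grand total N = 440.
Expected counts (row total × column total / N):
  Upstream, Species A: 213×155/440 = 75.0341
  Upstream, Species B: 213×152/440 = 73.5818
  Upstream, Species C: 213×133/440 = 64.3841
  Midstream, Species A: 163×155/440 = 57.4205
  Midstream, Species B: 163×152/440 = 56.3091
  Midstream, Species C: 163×133/440 = 49.2705
  Downstream, Species A: 64×155/440 = 22.5455
  Downstream, Species B: 64×152/440 = 22.1091
  Downstream, Species C: 64×133/440 = 19.3455
Contributions (O − E)²/E:
  (66 − 75.0341)²/75.0341 = 1.0877
  (94 − 73.5818)²/73.5818 = 5.6658
  (53 − 64.3841)²/64.3841 = 2.0129
  (49 − 57.4205)²/57.4205 = 1.2348
  (46 − 56.3091)²/56.3091 = 1.8874
  (68 − 49.2705)²/49.2705 = 7.1198
  (40 − 22.5455)²/22.5455 = 13.5131
  (12 − 22.1091)²/22.1091 = 4.6223
  (12 − 19.3455)²/19.3455 = 2.7891
χ² = 1.0877 + 5.6658 + 2.0129 + 1.2348 + 1.8874 + 7.1198 + 13.5131 + 4.6223 + 2.7891 = 39.933

39.933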